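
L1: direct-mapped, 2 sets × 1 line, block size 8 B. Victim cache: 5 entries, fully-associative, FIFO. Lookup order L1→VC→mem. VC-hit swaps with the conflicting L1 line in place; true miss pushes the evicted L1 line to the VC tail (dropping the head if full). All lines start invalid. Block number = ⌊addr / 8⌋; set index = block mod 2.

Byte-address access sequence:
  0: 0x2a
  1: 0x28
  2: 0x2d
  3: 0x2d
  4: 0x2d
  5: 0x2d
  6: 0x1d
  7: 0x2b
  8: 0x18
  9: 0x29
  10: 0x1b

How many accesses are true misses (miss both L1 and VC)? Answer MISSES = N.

#0 0x2a→b5/s1 MISS; vc=[]
#1 0x28→b5/s1 L1-HIT; vc=[]
#2 0x2d→b5/s1 L1-HIT; vc=[]
#3 0x2d→b5/s1 L1-HIT; vc=[]
#4 0x2d→b5/s1 L1-HIT; vc=[]
#5 0x2d→b5/s1 L1-HIT; vc=[]
#6 0x1d→b3/s1 MISS; vc=[5]
#7 0x2b→b5/s1 VC-HIT; vc=[3]
#8 0x18→b3/s1 VC-HIT; vc=[5]
#9 0x29→b5/s1 VC-HIT; vc=[3]
#10 0x1b→b3/s1 VC-HIT; vc=[5]

MISSES = 2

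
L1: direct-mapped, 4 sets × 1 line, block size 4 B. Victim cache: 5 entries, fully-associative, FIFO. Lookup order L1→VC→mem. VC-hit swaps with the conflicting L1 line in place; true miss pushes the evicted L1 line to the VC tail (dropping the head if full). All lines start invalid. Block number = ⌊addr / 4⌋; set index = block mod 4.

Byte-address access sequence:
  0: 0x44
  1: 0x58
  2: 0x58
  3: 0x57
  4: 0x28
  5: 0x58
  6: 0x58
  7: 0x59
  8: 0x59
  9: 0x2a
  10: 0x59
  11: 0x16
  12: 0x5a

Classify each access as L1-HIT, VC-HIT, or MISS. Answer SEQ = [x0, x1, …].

SEQ = [MISS, MISS, L1-HIT, MISS, MISS, VC-HIT, L1-HIT, L1-HIT, L1-HIT, VC-HIT, VC-HIT, MISS, L1-HIT]

0: 0x44 (blk 17, set 1) → MISS  vc=[]
1: 0x58 (blk 22, set 2) → MISS  vc=[]
2: 0x58 (blk 22, set 2) → L1-HIT  vc=[]
3: 0x57 (blk 21, set 1) → MISS  vc=[17]
4: 0x28 (blk 10, set 2) → MISS  vc=[17, 22]
5: 0x58 (blk 22, set 2) → VC-HIT  vc=[17, 10]
6: 0x58 (blk 22, set 2) → L1-HIT  vc=[17, 10]
7: 0x59 (blk 22, set 2) → L1-HIT  vc=[17, 10]
8: 0x59 (blk 22, set 2) → L1-HIT  vc=[17, 10]
9: 0x2a (blk 10, set 2) → VC-HIT  vc=[17, 22]
10: 0x59 (blk 22, set 2) → VC-HIT  vc=[17, 10]
11: 0x16 (blk 5, set 1) → MISS  vc=[17, 10, 21]
12: 0x5a (blk 22, set 2) → L1-HIT  vc=[17, 10, 21]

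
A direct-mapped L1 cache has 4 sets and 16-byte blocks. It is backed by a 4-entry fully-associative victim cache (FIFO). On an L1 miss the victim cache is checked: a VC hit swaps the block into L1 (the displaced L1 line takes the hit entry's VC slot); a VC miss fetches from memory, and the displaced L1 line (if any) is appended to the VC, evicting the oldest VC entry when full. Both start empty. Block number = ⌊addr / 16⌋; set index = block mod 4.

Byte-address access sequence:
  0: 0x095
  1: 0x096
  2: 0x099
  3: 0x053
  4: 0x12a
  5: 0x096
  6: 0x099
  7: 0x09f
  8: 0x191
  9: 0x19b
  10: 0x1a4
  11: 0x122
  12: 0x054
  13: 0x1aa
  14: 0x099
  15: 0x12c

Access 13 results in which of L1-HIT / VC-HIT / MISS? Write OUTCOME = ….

#0 0x95→b9/s1 MISS; vc=[]
#1 0x96→b9/s1 L1-HIT; vc=[]
#2 0x99→b9/s1 L1-HIT; vc=[]
#3 0x53→b5/s1 MISS; vc=[9]
#4 0x12a→b18/s2 MISS; vc=[9]
#5 0x96→b9/s1 VC-HIT; vc=[5]
#6 0x99→b9/s1 L1-HIT; vc=[5]
#7 0x9f→b9/s1 L1-HIT; vc=[5]
#8 0x191→b25/s1 MISS; vc=[5,9]
#9 0x19b→b25/s1 L1-HIT; vc=[5,9]
#10 0x1a4→b26/s2 MISS; vc=[5,9,18]
#11 0x122→b18/s2 VC-HIT; vc=[5,9,26]
#12 0x54→b5/s1 VC-HIT; vc=[25,9,26]
#13 0x1aa→b26/s2 VC-HIT; vc=[25,9,18]
#14 0x99→b9/s1 VC-HIT; vc=[25,5,18]
#15 0x12c→b18/s2 VC-HIT; vc=[25,5,26]

OUTCOME = VC-HIT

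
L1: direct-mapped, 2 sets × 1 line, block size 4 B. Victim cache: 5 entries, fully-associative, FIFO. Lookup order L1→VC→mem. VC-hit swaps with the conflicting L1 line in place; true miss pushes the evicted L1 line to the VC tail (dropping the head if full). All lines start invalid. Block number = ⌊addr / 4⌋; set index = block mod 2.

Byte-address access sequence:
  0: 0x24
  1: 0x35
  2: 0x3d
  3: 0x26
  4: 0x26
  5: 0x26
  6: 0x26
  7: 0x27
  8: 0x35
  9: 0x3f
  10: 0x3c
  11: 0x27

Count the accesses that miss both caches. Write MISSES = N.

  [0] addr=0x24 blk=9 s=1: MISS | VC []
  [1] addr=0x35 blk=13 s=1: MISS | VC [9]
  [2] addr=0x3d blk=15 s=1: MISS | VC [9, 13]
  [3] addr=0x26 blk=9 s=1: VC-HIT | VC [15, 13]
  [4] addr=0x26 blk=9 s=1: L1-HIT | VC [15, 13]
  [5] addr=0x26 blk=9 s=1: L1-HIT | VC [15, 13]
  [6] addr=0x26 blk=9 s=1: L1-HIT | VC [15, 13]
  [7] addr=0x27 blk=9 s=1: L1-HIT | VC [15, 13]
  [8] addr=0x35 blk=13 s=1: VC-HIT | VC [15, 9]
  [9] addr=0x3f blk=15 s=1: VC-HIT | VC [13, 9]
  [10] addr=0x3c blk=15 s=1: L1-HIT | VC [13, 9]
  [11] addr=0x27 blk=9 s=1: VC-HIT | VC [13, 15]

MISSES = 3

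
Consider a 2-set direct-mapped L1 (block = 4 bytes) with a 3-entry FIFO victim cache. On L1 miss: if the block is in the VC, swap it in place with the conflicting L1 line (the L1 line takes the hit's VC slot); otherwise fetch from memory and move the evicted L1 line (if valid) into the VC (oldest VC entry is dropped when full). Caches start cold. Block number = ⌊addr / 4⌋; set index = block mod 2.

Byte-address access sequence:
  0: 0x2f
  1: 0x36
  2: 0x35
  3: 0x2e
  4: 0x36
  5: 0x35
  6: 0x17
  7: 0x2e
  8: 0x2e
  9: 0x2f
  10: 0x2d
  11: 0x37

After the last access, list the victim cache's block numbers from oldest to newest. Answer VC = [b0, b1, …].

#0 0x2f→b11/s1 MISS; vc=[]
#1 0x36→b13/s1 MISS; vc=[11]
#2 0x35→b13/s1 L1-HIT; vc=[11]
#3 0x2e→b11/s1 VC-HIT; vc=[13]
#4 0x36→b13/s1 VC-HIT; vc=[11]
#5 0x35→b13/s1 L1-HIT; vc=[11]
#6 0x17→b5/s1 MISS; vc=[11,13]
#7 0x2e→b11/s1 VC-HIT; vc=[5,13]
#8 0x2e→b11/s1 L1-HIT; vc=[5,13]
#9 0x2f→b11/s1 L1-HIT; vc=[5,13]
#10 0x2d→b11/s1 L1-HIT; vc=[5,13]
#11 0x37→b13/s1 VC-HIT; vc=[5,11]

VC = [5, 11]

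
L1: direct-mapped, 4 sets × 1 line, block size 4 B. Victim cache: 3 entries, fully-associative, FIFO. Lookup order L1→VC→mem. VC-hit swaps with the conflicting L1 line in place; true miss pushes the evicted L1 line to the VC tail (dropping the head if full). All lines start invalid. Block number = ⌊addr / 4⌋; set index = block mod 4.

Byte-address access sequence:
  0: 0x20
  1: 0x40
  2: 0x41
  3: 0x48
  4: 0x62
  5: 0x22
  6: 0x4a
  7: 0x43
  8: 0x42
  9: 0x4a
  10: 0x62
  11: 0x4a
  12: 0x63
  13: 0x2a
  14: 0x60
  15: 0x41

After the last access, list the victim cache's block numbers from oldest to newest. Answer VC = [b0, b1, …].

0: 0x20 (blk 8, set 0) → MISS  vc=[]
1: 0x40 (blk 16, set 0) → MISS  vc=[8]
2: 0x41 (blk 16, set 0) → L1-HIT  vc=[8]
3: 0x48 (blk 18, set 2) → MISS  vc=[8]
4: 0x62 (blk 24, set 0) → MISS  vc=[8, 16]
5: 0x22 (blk 8, set 0) → VC-HIT  vc=[24, 16]
6: 0x4a (blk 18, set 2) → L1-HIT  vc=[24, 16]
7: 0x43 (blk 16, set 0) → VC-HIT  vc=[24, 8]
8: 0x42 (blk 16, set 0) → L1-HIT  vc=[24, 8]
9: 0x4a (blk 18, set 2) → L1-HIT  vc=[24, 8]
10: 0x62 (blk 24, set 0) → VC-HIT  vc=[16, 8]
11: 0x4a (blk 18, set 2) → L1-HIT  vc=[16, 8]
12: 0x63 (blk 24, set 0) → L1-HIT  vc=[16, 8]
13: 0x2a (blk 10, set 2) → MISS  vc=[16, 8, 18]
14: 0x60 (blk 24, set 0) → L1-HIT  vc=[16, 8, 18]
15: 0x41 (blk 16, set 0) → VC-HIT  vc=[24, 8, 18]

VC = [24, 8, 18]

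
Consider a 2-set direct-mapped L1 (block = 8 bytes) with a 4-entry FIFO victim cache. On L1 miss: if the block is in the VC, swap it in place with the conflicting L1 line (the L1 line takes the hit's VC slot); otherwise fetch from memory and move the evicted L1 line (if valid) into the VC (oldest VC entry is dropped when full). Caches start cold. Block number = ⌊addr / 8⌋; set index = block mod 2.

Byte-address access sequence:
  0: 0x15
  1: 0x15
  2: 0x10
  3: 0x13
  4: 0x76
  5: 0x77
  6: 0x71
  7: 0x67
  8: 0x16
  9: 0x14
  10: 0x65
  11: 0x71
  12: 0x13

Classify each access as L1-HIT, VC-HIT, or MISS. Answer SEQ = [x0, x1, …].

SEQ = [MISS, L1-HIT, L1-HIT, L1-HIT, MISS, L1-HIT, L1-HIT, MISS, VC-HIT, L1-HIT, VC-HIT, VC-HIT, VC-HIT]

#0 0x15→b2/s0 MISS; vc=[]
#1 0x15→b2/s0 L1-HIT; vc=[]
#2 0x10→b2/s0 L1-HIT; vc=[]
#3 0x13→b2/s0 L1-HIT; vc=[]
#4 0x76→b14/s0 MISS; vc=[2]
#5 0x77→b14/s0 L1-HIT; vc=[2]
#6 0x71→b14/s0 L1-HIT; vc=[2]
#7 0x67→b12/s0 MISS; vc=[2,14]
#8 0x16→b2/s0 VC-HIT; vc=[12,14]
#9 0x14→b2/s0 L1-HIT; vc=[12,14]
#10 0x65→b12/s0 VC-HIT; vc=[2,14]
#11 0x71→b14/s0 VC-HIT; vc=[2,12]
#12 0x13→b2/s0 VC-HIT; vc=[14,12]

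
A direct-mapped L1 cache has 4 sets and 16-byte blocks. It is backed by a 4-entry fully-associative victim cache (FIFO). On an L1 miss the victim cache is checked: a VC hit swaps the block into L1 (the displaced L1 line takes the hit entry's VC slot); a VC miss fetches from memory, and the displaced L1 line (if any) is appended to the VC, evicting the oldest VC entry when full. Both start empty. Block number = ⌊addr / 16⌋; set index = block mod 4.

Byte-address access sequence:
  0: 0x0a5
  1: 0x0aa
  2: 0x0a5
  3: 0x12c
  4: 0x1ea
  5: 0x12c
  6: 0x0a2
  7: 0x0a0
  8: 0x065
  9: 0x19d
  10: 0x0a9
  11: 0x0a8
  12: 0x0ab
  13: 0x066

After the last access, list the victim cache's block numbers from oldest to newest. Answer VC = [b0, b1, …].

VC = [18, 30, 10]

#0 0xa5→b10/s2 MISS; vc=[]
#1 0xaa→b10/s2 L1-HIT; vc=[]
#2 0xa5→b10/s2 L1-HIT; vc=[]
#3 0x12c→b18/s2 MISS; vc=[10]
#4 0x1ea→b30/s2 MISS; vc=[10,18]
#5 0x12c→b18/s2 VC-HIT; vc=[10,30]
#6 0xa2→b10/s2 VC-HIT; vc=[18,30]
#7 0xa0→b10/s2 L1-HIT; vc=[18,30]
#8 0x65→b6/s2 MISS; vc=[18,30,10]
#9 0x19d→b25/s1 MISS; vc=[18,30,10]
#10 0xa9→b10/s2 VC-HIT; vc=[18,30,6]
#11 0xa8→b10/s2 L1-HIT; vc=[18,30,6]
#12 0xab→b10/s2 L1-HIT; vc=[18,30,6]
#13 0x66→b6/s2 VC-HIT; vc=[18,30,10]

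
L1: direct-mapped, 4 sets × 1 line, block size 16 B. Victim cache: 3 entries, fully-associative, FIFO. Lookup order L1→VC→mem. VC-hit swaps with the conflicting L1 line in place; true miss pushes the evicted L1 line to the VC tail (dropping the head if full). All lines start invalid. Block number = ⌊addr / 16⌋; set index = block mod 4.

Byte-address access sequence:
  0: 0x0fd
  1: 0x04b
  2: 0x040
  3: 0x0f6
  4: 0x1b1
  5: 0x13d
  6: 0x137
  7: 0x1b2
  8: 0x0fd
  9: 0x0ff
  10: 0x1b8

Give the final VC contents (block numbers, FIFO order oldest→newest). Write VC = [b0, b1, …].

  [0] addr=0xfd blk=15 s=3: MISS | VC []
  [1] addr=0x4b blk=4 s=0: MISS | VC []
  [2] addr=0x40 blk=4 s=0: L1-HIT | VC []
  [3] addr=0xf6 blk=15 s=3: L1-HIT | VC []
  [4] addr=0x1b1 blk=27 s=3: MISS | VC [15]
  [5] addr=0x13d blk=19 s=3: MISS | VC [15, 27]
  [6] addr=0x137 blk=19 s=3: L1-HIT | VC [15, 27]
  [7] addr=0x1b2 blk=27 s=3: VC-HIT | VC [15, 19]
  [8] addr=0xfd blk=15 s=3: VC-HIT | VC [27, 19]
  [9] addr=0xff blk=15 s=3: L1-HIT | VC [27, 19]
  [10] addr=0x1b8 blk=27 s=3: VC-HIT | VC [15, 19]

VC = [15, 19]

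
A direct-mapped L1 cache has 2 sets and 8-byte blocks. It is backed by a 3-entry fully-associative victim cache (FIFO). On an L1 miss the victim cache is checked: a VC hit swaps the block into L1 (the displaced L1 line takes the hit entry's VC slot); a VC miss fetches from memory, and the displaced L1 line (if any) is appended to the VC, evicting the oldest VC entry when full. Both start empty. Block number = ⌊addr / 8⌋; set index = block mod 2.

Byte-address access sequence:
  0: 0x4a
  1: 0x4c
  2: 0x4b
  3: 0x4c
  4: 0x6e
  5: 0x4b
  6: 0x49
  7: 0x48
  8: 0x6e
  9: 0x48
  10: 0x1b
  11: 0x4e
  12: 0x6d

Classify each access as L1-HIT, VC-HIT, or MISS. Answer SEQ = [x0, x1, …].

#0 0x4a→b9/s1 MISS; vc=[]
#1 0x4c→b9/s1 L1-HIT; vc=[]
#2 0x4b→b9/s1 L1-HIT; vc=[]
#3 0x4c→b9/s1 L1-HIT; vc=[]
#4 0x6e→b13/s1 MISS; vc=[9]
#5 0x4b→b9/s1 VC-HIT; vc=[13]
#6 0x49→b9/s1 L1-HIT; vc=[13]
#7 0x48→b9/s1 L1-HIT; vc=[13]
#8 0x6e→b13/s1 VC-HIT; vc=[9]
#9 0x48→b9/s1 VC-HIT; vc=[13]
#10 0x1b→b3/s1 MISS; vc=[13,9]
#11 0x4e→b9/s1 VC-HIT; vc=[13,3]
#12 0x6d→b13/s1 VC-HIT; vc=[9,3]

SEQ = [MISS, L1-HIT, L1-HIT, L1-HIT, MISS, VC-HIT, L1-HIT, L1-HIT, VC-HIT, VC-HIT, MISS, VC-HIT, VC-HIT]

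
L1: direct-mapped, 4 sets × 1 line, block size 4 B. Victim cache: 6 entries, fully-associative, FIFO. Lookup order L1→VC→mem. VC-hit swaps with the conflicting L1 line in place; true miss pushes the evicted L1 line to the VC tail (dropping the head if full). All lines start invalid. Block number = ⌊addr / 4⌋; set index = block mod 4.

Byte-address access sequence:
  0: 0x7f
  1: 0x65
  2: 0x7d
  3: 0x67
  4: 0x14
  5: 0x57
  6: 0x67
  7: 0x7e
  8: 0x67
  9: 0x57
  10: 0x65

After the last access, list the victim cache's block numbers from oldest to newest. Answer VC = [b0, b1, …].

0: 0x7f (blk 31, set 3) → MISS  vc=[]
1: 0x65 (blk 25, set 1) → MISS  vc=[]
2: 0x7d (blk 31, set 3) → L1-HIT  vc=[]
3: 0x67 (blk 25, set 1) → L1-HIT  vc=[]
4: 0x14 (blk 5, set 1) → MISS  vc=[25]
5: 0x57 (blk 21, set 1) → MISS  vc=[25, 5]
6: 0x67 (blk 25, set 1) → VC-HIT  vc=[21, 5]
7: 0x7e (blk 31, set 3) → L1-HIT  vc=[21, 5]
8: 0x67 (blk 25, set 1) → L1-HIT  vc=[21, 5]
9: 0x57 (blk 21, set 1) → VC-HIT  vc=[25, 5]
10: 0x65 (blk 25, set 1) → VC-HIT  vc=[21, 5]

VC = [21, 5]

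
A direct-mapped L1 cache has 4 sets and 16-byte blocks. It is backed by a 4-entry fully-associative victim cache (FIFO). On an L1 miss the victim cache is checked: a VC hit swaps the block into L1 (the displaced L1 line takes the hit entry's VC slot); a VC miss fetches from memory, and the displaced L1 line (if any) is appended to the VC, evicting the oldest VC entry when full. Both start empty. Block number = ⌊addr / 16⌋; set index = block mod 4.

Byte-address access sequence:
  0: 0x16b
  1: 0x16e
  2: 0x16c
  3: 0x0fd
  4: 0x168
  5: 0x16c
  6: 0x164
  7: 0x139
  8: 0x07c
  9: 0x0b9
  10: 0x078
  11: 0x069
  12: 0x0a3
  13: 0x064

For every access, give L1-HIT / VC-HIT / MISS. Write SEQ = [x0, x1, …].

SEQ = [MISS, L1-HIT, L1-HIT, MISS, L1-HIT, L1-HIT, L1-HIT, MISS, MISS, MISS, VC-HIT, MISS, MISS, VC-HIT]

#0 0x16b→b22/s2 MISS; vc=[]
#1 0x16e→b22/s2 L1-HIT; vc=[]
#2 0x16c→b22/s2 L1-HIT; vc=[]
#3 0xfd→b15/s3 MISS; vc=[]
#4 0x168→b22/s2 L1-HIT; vc=[]
#5 0x16c→b22/s2 L1-HIT; vc=[]
#6 0x164→b22/s2 L1-HIT; vc=[]
#7 0x139→b19/s3 MISS; vc=[15]
#8 0x7c→b7/s3 MISS; vc=[15,19]
#9 0xb9→b11/s3 MISS; vc=[15,19,7]
#10 0x78→b7/s3 VC-HIT; vc=[15,19,11]
#11 0x69→b6/s2 MISS; vc=[15,19,11,22]
#12 0xa3→b10/s2 MISS; vc=[19,11,22,6]
#13 0x64→b6/s2 VC-HIT; vc=[19,11,22,10]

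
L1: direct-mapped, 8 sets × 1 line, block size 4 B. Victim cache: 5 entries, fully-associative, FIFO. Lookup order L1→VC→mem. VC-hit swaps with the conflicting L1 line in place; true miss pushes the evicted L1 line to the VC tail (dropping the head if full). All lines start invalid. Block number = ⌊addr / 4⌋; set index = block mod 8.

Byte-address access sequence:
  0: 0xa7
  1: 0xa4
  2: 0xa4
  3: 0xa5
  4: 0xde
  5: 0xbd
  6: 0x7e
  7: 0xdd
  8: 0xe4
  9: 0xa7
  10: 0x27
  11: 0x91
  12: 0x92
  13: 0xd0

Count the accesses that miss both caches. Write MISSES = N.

  [0] addr=0xa7 blk=41 s=1: MISS | VC []
  [1] addr=0xa4 blk=41 s=1: L1-HIT | VC []
  [2] addr=0xa4 blk=41 s=1: L1-HIT | VC []
  [3] addr=0xa5 blk=41 s=1: L1-HIT | VC []
  [4] addr=0xde blk=55 s=7: MISS | VC []
  [5] addr=0xbd blk=47 s=7: MISS | VC [55]
  [6] addr=0x7e blk=31 s=7: MISS | VC [55, 47]
  [7] addr=0xdd blk=55 s=7: VC-HIT | VC [31, 47]
  [8] addr=0xe4 blk=57 s=1: MISS | VC [31, 47, 41]
  [9] addr=0xa7 blk=41 s=1: VC-HIT | VC [31, 47, 57]
  [10] addr=0x27 blk=9 s=1: MISS | VC [31, 47, 57, 41]
  [11] addr=0x91 blk=36 s=4: MISS | VC [31, 47, 57, 41]
  [12] addr=0x92 blk=36 s=4: L1-HIT | VC [31, 47, 57, 41]
  [13] addr=0xd0 blk=52 s=4: MISS | VC [31, 47, 57, 41, 36]

MISSES = 8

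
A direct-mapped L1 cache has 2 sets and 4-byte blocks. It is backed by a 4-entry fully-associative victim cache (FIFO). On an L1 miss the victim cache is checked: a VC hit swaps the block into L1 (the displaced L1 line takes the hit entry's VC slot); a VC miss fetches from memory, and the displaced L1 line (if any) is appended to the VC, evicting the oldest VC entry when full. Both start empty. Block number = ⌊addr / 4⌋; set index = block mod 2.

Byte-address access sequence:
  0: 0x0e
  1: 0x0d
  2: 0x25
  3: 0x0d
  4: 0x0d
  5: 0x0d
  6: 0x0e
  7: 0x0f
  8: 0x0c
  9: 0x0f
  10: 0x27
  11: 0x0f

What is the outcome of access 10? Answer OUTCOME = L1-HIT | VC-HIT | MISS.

0: 0xe (blk 3, set 1) → MISS  vc=[]
1: 0xd (blk 3, set 1) → L1-HIT  vc=[]
2: 0x25 (blk 9, set 1) → MISS  vc=[3]
3: 0xd (blk 3, set 1) → VC-HIT  vc=[9]
4: 0xd (blk 3, set 1) → L1-HIT  vc=[9]
5: 0xd (blk 3, set 1) → L1-HIT  vc=[9]
6: 0xe (blk 3, set 1) → L1-HIT  vc=[9]
7: 0xf (blk 3, set 1) → L1-HIT  vc=[9]
8: 0xc (blk 3, set 1) → L1-HIT  vc=[9]
9: 0xf (blk 3, set 1) → L1-HIT  vc=[9]
10: 0x27 (blk 9, set 1) → VC-HIT  vc=[3]
11: 0xf (blk 3, set 1) → VC-HIT  vc=[9]

OUTCOME = VC-HIT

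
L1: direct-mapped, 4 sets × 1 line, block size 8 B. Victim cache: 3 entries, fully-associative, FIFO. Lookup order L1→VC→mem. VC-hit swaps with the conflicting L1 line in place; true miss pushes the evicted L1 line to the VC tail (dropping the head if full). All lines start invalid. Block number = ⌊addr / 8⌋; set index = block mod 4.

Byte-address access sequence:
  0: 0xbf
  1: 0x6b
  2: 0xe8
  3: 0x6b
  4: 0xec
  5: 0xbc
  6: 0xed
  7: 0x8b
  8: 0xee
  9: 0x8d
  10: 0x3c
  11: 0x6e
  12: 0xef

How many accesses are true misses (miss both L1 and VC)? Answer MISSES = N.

MISSES = 5

0: 0xbf (blk 23, set 3) → MISS  vc=[]
1: 0x6b (blk 13, set 1) → MISS  vc=[]
2: 0xe8 (blk 29, set 1) → MISS  vc=[13]
3: 0x6b (blk 13, set 1) → VC-HIT  vc=[29]
4: 0xec (blk 29, set 1) → VC-HIT  vc=[13]
5: 0xbc (blk 23, set 3) → L1-HIT  vc=[13]
6: 0xed (blk 29, set 1) → L1-HIT  vc=[13]
7: 0x8b (blk 17, set 1) → MISS  vc=[13, 29]
8: 0xee (blk 29, set 1) → VC-HIT  vc=[13, 17]
9: 0x8d (blk 17, set 1) → VC-HIT  vc=[13, 29]
10: 0x3c (blk 7, set 3) → MISS  vc=[13, 29, 23]
11: 0x6e (blk 13, set 1) → VC-HIT  vc=[17, 29, 23]
12: 0xef (blk 29, set 1) → VC-HIT  vc=[17, 13, 23]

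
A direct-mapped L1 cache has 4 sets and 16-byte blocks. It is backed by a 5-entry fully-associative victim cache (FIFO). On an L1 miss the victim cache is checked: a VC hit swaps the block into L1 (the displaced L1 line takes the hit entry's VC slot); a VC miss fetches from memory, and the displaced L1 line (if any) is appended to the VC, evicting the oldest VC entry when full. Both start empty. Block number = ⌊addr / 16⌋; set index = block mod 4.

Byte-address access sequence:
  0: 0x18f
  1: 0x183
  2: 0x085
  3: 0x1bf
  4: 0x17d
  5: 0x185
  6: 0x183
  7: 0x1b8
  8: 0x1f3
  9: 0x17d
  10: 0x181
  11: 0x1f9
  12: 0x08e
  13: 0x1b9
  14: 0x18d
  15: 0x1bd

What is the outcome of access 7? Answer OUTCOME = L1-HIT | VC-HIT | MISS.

0: 0x18f (blk 24, set 0) → MISS  vc=[]
1: 0x183 (blk 24, set 0) → L1-HIT  vc=[]
2: 0x85 (blk 8, set 0) → MISS  vc=[24]
3: 0x1bf (blk 27, set 3) → MISS  vc=[24]
4: 0x17d (blk 23, set 3) → MISS  vc=[24, 27]
5: 0x185 (blk 24, set 0) → VC-HIT  vc=[8, 27]
6: 0x183 (blk 24, set 0) → L1-HIT  vc=[8, 27]
7: 0x1b8 (blk 27, set 3) → VC-HIT  vc=[8, 23]
8: 0x1f3 (blk 31, set 3) → MISS  vc=[8, 23, 27]
9: 0x17d (blk 23, set 3) → VC-HIT  vc=[8, 31, 27]
10: 0x181 (blk 24, set 0) → L1-HIT  vc=[8, 31, 27]
11: 0x1f9 (blk 31, set 3) → VC-HIT  vc=[8, 23, 27]
12: 0x8e (blk 8, set 0) → VC-HIT  vc=[24, 23, 27]
13: 0x1b9 (blk 27, set 3) → VC-HIT  vc=[24, 23, 31]
14: 0x18d (blk 24, set 0) → VC-HIT  vc=[8, 23, 31]
15: 0x1bd (blk 27, set 3) → L1-HIT  vc=[8, 23, 31]

OUTCOME = VC-HIT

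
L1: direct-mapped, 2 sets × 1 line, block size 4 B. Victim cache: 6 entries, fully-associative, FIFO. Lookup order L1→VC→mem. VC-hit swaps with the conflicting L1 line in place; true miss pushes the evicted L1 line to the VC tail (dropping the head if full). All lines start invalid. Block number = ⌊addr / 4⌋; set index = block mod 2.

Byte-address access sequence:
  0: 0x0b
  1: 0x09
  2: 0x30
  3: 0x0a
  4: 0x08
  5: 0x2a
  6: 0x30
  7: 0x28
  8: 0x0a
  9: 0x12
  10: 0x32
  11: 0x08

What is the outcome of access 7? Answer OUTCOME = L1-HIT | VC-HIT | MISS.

OUTCOME = VC-HIT

  [0] addr=0xb blk=2 s=0: MISS | VC []
  [1] addr=0x9 blk=2 s=0: L1-HIT | VC []
  [2] addr=0x30 blk=12 s=0: MISS | VC [2]
  [3] addr=0xa blk=2 s=0: VC-HIT | VC [12]
  [4] addr=0x8 blk=2 s=0: L1-HIT | VC [12]
  [5] addr=0x2a blk=10 s=0: MISS | VC [12, 2]
  [6] addr=0x30 blk=12 s=0: VC-HIT | VC [10, 2]
  [7] addr=0x28 blk=10 s=0: VC-HIT | VC [12, 2]
  [8] addr=0xa blk=2 s=0: VC-HIT | VC [12, 10]
  [9] addr=0x12 blk=4 s=0: MISS | VC [12, 10, 2]
  [10] addr=0x32 blk=12 s=0: VC-HIT | VC [4, 10, 2]
  [11] addr=0x8 blk=2 s=0: VC-HIT | VC [4, 10, 12]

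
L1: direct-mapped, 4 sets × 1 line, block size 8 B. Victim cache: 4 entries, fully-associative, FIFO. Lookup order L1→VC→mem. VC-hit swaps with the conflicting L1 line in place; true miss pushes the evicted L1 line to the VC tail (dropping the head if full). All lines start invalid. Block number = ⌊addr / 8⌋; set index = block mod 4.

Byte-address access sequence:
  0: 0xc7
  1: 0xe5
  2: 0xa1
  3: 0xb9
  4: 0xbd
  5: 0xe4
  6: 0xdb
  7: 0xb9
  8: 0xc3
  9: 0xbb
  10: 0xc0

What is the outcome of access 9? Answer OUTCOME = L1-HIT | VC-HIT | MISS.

OUTCOME = L1-HIT

  [0] addr=0xc7 blk=24 s=0: MISS | VC []
  [1] addr=0xe5 blk=28 s=0: MISS | VC [24]
  [2] addr=0xa1 blk=20 s=0: MISS | VC [24, 28]
  [3] addr=0xb9 blk=23 s=3: MISS | VC [24, 28]
  [4] addr=0xbd blk=23 s=3: L1-HIT | VC [24, 28]
  [5] addr=0xe4 blk=28 s=0: VC-HIT | VC [24, 20]
  [6] addr=0xdb blk=27 s=3: MISS | VC [24, 20, 23]
  [7] addr=0xb9 blk=23 s=3: VC-HIT | VC [24, 20, 27]
  [8] addr=0xc3 blk=24 s=0: VC-HIT | VC [28, 20, 27]
  [9] addr=0xbb blk=23 s=3: L1-HIT | VC [28, 20, 27]
  [10] addr=0xc0 blk=24 s=0: L1-HIT | VC [28, 20, 27]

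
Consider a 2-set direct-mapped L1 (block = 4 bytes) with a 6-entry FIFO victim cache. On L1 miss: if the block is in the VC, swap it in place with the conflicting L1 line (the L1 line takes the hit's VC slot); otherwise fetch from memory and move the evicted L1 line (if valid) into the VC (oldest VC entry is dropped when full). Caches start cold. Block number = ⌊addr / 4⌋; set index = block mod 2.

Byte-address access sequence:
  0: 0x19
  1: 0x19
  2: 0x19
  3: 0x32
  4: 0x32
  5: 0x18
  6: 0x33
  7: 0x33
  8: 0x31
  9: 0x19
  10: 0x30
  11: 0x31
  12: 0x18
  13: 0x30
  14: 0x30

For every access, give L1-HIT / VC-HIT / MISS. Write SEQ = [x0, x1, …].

SEQ = [MISS, L1-HIT, L1-HIT, MISS, L1-HIT, VC-HIT, VC-HIT, L1-HIT, L1-HIT, VC-HIT, VC-HIT, L1-HIT, VC-HIT, VC-HIT, L1-HIT]

0: 0x19 (blk 6, set 0) → MISS  vc=[]
1: 0x19 (blk 6, set 0) → L1-HIT  vc=[]
2: 0x19 (blk 6, set 0) → L1-HIT  vc=[]
3: 0x32 (blk 12, set 0) → MISS  vc=[6]
4: 0x32 (blk 12, set 0) → L1-HIT  vc=[6]
5: 0x18 (blk 6, set 0) → VC-HIT  vc=[12]
6: 0x33 (blk 12, set 0) → VC-HIT  vc=[6]
7: 0x33 (blk 12, set 0) → L1-HIT  vc=[6]
8: 0x31 (blk 12, set 0) → L1-HIT  vc=[6]
9: 0x19 (blk 6, set 0) → VC-HIT  vc=[12]
10: 0x30 (blk 12, set 0) → VC-HIT  vc=[6]
11: 0x31 (blk 12, set 0) → L1-HIT  vc=[6]
12: 0x18 (blk 6, set 0) → VC-HIT  vc=[12]
13: 0x30 (blk 12, set 0) → VC-HIT  vc=[6]
14: 0x30 (blk 12, set 0) → L1-HIT  vc=[6]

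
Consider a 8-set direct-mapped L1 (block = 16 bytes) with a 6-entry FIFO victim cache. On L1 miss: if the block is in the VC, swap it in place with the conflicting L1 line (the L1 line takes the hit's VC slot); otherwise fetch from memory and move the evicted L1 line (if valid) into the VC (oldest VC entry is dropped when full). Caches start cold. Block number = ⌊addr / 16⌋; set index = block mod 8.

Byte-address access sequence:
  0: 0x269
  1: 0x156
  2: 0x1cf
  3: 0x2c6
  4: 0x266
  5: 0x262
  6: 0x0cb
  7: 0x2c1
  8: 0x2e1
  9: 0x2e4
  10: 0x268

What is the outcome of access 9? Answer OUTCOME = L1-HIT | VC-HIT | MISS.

0: 0x269 (blk 38, set 6) → MISS  vc=[]
1: 0x156 (blk 21, set 5) → MISS  vc=[]
2: 0x1cf (blk 28, set 4) → MISS  vc=[]
3: 0x2c6 (blk 44, set 4) → MISS  vc=[28]
4: 0x266 (blk 38, set 6) → L1-HIT  vc=[28]
5: 0x262 (blk 38, set 6) → L1-HIT  vc=[28]
6: 0xcb (blk 12, set 4) → MISS  vc=[28, 44]
7: 0x2c1 (blk 44, set 4) → VC-HIT  vc=[28, 12]
8: 0x2e1 (blk 46, set 6) → MISS  vc=[28, 12, 38]
9: 0x2e4 (blk 46, set 6) → L1-HIT  vc=[28, 12, 38]
10: 0x268 (blk 38, set 6) → VC-HIT  vc=[28, 12, 46]

OUTCOME = L1-HIT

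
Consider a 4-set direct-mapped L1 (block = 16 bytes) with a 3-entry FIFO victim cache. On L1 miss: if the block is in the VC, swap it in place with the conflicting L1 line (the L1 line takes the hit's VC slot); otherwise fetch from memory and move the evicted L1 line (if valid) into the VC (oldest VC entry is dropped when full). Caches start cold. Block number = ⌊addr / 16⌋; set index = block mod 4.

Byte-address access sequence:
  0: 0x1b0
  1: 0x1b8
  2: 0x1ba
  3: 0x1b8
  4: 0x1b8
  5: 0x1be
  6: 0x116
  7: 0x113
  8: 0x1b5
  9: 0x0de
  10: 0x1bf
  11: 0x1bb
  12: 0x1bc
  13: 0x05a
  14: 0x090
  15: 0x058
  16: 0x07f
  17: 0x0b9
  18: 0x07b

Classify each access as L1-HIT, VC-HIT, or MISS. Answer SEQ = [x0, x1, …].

  [0] addr=0x1b0 blk=27 s=3: MISS | VC []
  [1] addr=0x1b8 blk=27 s=3: L1-HIT | VC []
  [2] addr=0x1ba blk=27 s=3: L1-HIT | VC []
  [3] addr=0x1b8 blk=27 s=3: L1-HIT | VC []
  [4] addr=0x1b8 blk=27 s=3: L1-HIT | VC []
  [5] addr=0x1be blk=27 s=3: L1-HIT | VC []
  [6] addr=0x116 blk=17 s=1: MISS | VC []
  [7] addr=0x113 blk=17 s=1: L1-HIT | VC []
  [8] addr=0x1b5 blk=27 s=3: L1-HIT | VC []
  [9] addr=0xde blk=13 s=1: MISS | VC [17]
  [10] addr=0x1bf blk=27 s=3: L1-HIT | VC [17]
  [11] addr=0x1bb blk=27 s=3: L1-HIT | VC [17]
  [12] addr=0x1bc blk=27 s=3: L1-HIT | VC [17]
  [13] addr=0x5a blk=5 s=1: MISS | VC [17, 13]
  [14] addr=0x90 blk=9 s=1: MISS | VC [17, 13, 5]
  [15] addr=0x58 blk=5 s=1: VC-HIT | VC [17, 13, 9]
  [16] addr=0x7f blk=7 s=3: MISS | VC [13, 9, 27]
  [17] addr=0xb9 blk=11 s=3: MISS | VC [9, 27, 7]
  [18] addr=0x7b blk=7 s=3: VC-HIT | VC [9, 27, 11]

SEQ = [MISS, L1-HIT, L1-HIT, L1-HIT, L1-HIT, L1-HIT, MISS, L1-HIT, L1-HIT, MISS, L1-HIT, L1-HIT, L1-HIT, MISS, MISS, VC-HIT, MISS, MISS, VC-HIT]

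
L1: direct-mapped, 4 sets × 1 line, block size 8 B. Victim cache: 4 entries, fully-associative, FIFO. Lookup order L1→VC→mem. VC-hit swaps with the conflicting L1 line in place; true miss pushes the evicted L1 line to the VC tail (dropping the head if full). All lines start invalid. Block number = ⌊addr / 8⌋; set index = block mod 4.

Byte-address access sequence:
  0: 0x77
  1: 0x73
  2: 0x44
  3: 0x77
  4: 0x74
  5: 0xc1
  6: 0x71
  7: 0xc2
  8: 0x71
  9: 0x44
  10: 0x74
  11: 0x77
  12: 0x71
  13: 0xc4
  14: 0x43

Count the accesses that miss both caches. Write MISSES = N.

MISSES = 3

  [0] addr=0x77 blk=14 s=2: MISS | VC []
  [1] addr=0x73 blk=14 s=2: L1-HIT | VC []
  [2] addr=0x44 blk=8 s=0: MISS | VC []
  [3] addr=0x77 blk=14 s=2: L1-HIT | VC []
  [4] addr=0x74 blk=14 s=2: L1-HIT | VC []
  [5] addr=0xc1 blk=24 s=0: MISS | VC [8]
  [6] addr=0x71 blk=14 s=2: L1-HIT | VC [8]
  [7] addr=0xc2 blk=24 s=0: L1-HIT | VC [8]
  [8] addr=0x71 blk=14 s=2: L1-HIT | VC [8]
  [9] addr=0x44 blk=8 s=0: VC-HIT | VC [24]
  [10] addr=0x74 blk=14 s=2: L1-HIT | VC [24]
  [11] addr=0x77 blk=14 s=2: L1-HIT | VC [24]
  [12] addr=0x71 blk=14 s=2: L1-HIT | VC [24]
  [13] addr=0xc4 blk=24 s=0: VC-HIT | VC [8]
  [14] addr=0x43 blk=8 s=0: VC-HIT | VC [24]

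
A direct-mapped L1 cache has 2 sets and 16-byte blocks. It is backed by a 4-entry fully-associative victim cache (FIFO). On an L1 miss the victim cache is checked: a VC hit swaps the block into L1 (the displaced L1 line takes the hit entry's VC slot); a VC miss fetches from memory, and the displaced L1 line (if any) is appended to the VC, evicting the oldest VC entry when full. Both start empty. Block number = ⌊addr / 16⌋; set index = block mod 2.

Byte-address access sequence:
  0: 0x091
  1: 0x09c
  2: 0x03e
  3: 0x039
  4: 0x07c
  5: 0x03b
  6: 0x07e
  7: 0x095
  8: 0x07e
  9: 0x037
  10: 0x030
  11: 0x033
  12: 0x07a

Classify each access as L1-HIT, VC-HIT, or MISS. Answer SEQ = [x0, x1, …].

0: 0x91 (blk 9, set 1) → MISS  vc=[]
1: 0x9c (blk 9, set 1) → L1-HIT  vc=[]
2: 0x3e (blk 3, set 1) → MISS  vc=[9]
3: 0x39 (blk 3, set 1) → L1-HIT  vc=[9]
4: 0x7c (blk 7, set 1) → MISS  vc=[9, 3]
5: 0x3b (blk 3, set 1) → VC-HIT  vc=[9, 7]
6: 0x7e (blk 7, set 1) → VC-HIT  vc=[9, 3]
7: 0x95 (blk 9, set 1) → VC-HIT  vc=[7, 3]
8: 0x7e (blk 7, set 1) → VC-HIT  vc=[9, 3]
9: 0x37 (blk 3, set 1) → VC-HIT  vc=[9, 7]
10: 0x30 (blk 3, set 1) → L1-HIT  vc=[9, 7]
11: 0x33 (blk 3, set 1) → L1-HIT  vc=[9, 7]
12: 0x7a (blk 7, set 1) → VC-HIT  vc=[9, 3]

SEQ = [MISS, L1-HIT, MISS, L1-HIT, MISS, VC-HIT, VC-HIT, VC-HIT, VC-HIT, VC-HIT, L1-HIT, L1-HIT, VC-HIT]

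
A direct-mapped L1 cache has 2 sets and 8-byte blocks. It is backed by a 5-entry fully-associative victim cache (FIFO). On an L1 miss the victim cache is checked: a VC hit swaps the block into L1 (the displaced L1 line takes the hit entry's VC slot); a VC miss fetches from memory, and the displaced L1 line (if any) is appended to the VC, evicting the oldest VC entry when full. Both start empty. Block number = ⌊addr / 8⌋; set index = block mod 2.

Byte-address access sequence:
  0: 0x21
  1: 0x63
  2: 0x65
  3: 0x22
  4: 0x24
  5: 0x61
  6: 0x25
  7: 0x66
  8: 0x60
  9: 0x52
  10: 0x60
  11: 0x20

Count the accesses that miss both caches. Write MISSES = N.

MISSES = 3

0: 0x21 (blk 4, set 0) → MISS  vc=[]
1: 0x63 (blk 12, set 0) → MISS  vc=[4]
2: 0x65 (blk 12, set 0) → L1-HIT  vc=[4]
3: 0x22 (blk 4, set 0) → VC-HIT  vc=[12]
4: 0x24 (blk 4, set 0) → L1-HIT  vc=[12]
5: 0x61 (blk 12, set 0) → VC-HIT  vc=[4]
6: 0x25 (blk 4, set 0) → VC-HIT  vc=[12]
7: 0x66 (blk 12, set 0) → VC-HIT  vc=[4]
8: 0x60 (blk 12, set 0) → L1-HIT  vc=[4]
9: 0x52 (blk 10, set 0) → MISS  vc=[4, 12]
10: 0x60 (blk 12, set 0) → VC-HIT  vc=[4, 10]
11: 0x20 (blk 4, set 0) → VC-HIT  vc=[12, 10]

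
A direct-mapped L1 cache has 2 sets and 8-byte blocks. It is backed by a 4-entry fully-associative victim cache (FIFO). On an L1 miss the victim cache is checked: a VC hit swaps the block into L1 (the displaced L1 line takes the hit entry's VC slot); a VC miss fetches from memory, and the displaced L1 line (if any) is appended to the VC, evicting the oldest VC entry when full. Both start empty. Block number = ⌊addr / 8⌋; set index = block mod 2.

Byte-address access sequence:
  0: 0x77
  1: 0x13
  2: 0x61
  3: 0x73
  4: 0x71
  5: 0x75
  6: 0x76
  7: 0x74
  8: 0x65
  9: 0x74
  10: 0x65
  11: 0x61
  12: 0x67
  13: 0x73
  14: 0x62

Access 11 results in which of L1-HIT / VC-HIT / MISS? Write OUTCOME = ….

OUTCOME = L1-HIT

0: 0x77 (blk 14, set 0) → MISS  vc=[]
1: 0x13 (blk 2, set 0) → MISS  vc=[14]
2: 0x61 (blk 12, set 0) → MISS  vc=[14, 2]
3: 0x73 (blk 14, set 0) → VC-HIT  vc=[12, 2]
4: 0x71 (blk 14, set 0) → L1-HIT  vc=[12, 2]
5: 0x75 (blk 14, set 0) → L1-HIT  vc=[12, 2]
6: 0x76 (blk 14, set 0) → L1-HIT  vc=[12, 2]
7: 0x74 (blk 14, set 0) → L1-HIT  vc=[12, 2]
8: 0x65 (blk 12, set 0) → VC-HIT  vc=[14, 2]
9: 0x74 (blk 14, set 0) → VC-HIT  vc=[12, 2]
10: 0x65 (blk 12, set 0) → VC-HIT  vc=[14, 2]
11: 0x61 (blk 12, set 0) → L1-HIT  vc=[14, 2]
12: 0x67 (blk 12, set 0) → L1-HIT  vc=[14, 2]
13: 0x73 (blk 14, set 0) → VC-HIT  vc=[12, 2]
14: 0x62 (blk 12, set 0) → VC-HIT  vc=[14, 2]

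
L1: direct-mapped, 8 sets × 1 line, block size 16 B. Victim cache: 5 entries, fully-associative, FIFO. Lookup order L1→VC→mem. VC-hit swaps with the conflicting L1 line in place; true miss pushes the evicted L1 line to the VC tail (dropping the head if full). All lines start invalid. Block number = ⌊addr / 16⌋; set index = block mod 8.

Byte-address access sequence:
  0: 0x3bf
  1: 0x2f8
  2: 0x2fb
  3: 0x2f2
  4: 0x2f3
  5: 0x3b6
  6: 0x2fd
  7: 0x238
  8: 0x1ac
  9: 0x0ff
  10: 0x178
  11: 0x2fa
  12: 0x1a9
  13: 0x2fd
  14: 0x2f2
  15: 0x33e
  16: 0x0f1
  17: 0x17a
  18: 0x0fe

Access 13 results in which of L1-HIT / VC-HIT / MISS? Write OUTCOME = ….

#0 0x3bf→b59/s3 MISS; vc=[]
#1 0x2f8→b47/s7 MISS; vc=[]
#2 0x2fb→b47/s7 L1-HIT; vc=[]
#3 0x2f2→b47/s7 L1-HIT; vc=[]
#4 0x2f3→b47/s7 L1-HIT; vc=[]
#5 0x3b6→b59/s3 L1-HIT; vc=[]
#6 0x2fd→b47/s7 L1-HIT; vc=[]
#7 0x238→b35/s3 MISS; vc=[59]
#8 0x1ac→b26/s2 MISS; vc=[59]
#9 0xff→b15/s7 MISS; vc=[59,47]
#10 0x178→b23/s7 MISS; vc=[59,47,15]
#11 0x2fa→b47/s7 VC-HIT; vc=[59,23,15]
#12 0x1a9→b26/s2 L1-HIT; vc=[59,23,15]
#13 0x2fd→b47/s7 L1-HIT; vc=[59,23,15]
#14 0x2f2→b47/s7 L1-HIT; vc=[59,23,15]
#15 0x33e→b51/s3 MISS; vc=[59,23,15,35]
#16 0xf1→b15/s7 VC-HIT; vc=[59,23,47,35]
#17 0x17a→b23/s7 VC-HIT; vc=[59,15,47,35]
#18 0xfe→b15/s7 VC-HIT; vc=[59,23,47,35]

OUTCOME = L1-HIT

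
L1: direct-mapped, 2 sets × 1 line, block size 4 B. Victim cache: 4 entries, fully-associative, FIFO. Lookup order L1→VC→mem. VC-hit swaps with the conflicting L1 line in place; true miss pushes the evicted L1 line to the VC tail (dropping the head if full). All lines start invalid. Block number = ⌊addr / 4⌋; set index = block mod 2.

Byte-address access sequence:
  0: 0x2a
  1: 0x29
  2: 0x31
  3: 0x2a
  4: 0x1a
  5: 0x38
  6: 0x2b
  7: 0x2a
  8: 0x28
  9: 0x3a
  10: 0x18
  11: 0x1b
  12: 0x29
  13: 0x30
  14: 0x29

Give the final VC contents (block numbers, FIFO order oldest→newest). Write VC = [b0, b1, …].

  [0] addr=0x2a blk=10 s=0: MISS | VC []
  [1] addr=0x29 blk=10 s=0: L1-HIT | VC []
  [2] addr=0x31 blk=12 s=0: MISS | VC [10]
  [3] addr=0x2a blk=10 s=0: VC-HIT | VC [12]
  [4] addr=0x1a blk=6 s=0: MISS | VC [12, 10]
  [5] addr=0x38 blk=14 s=0: MISS | VC [12, 10, 6]
  [6] addr=0x2b blk=10 s=0: VC-HIT | VC [12, 14, 6]
  [7] addr=0x2a blk=10 s=0: L1-HIT | VC [12, 14, 6]
  [8] addr=0x28 blk=10 s=0: L1-HIT | VC [12, 14, 6]
  [9] addr=0x3a blk=14 s=0: VC-HIT | VC [12, 10, 6]
  [10] addr=0x18 blk=6 s=0: VC-HIT | VC [12, 10, 14]
  [11] addr=0x1b blk=6 s=0: L1-HIT | VC [12, 10, 14]
  [12] addr=0x29 blk=10 s=0: VC-HIT | VC [12, 6, 14]
  [13] addr=0x30 blk=12 s=0: VC-HIT | VC [10, 6, 14]
  [14] addr=0x29 blk=10 s=0: VC-HIT | VC [12, 6, 14]

VC = [12, 6, 14]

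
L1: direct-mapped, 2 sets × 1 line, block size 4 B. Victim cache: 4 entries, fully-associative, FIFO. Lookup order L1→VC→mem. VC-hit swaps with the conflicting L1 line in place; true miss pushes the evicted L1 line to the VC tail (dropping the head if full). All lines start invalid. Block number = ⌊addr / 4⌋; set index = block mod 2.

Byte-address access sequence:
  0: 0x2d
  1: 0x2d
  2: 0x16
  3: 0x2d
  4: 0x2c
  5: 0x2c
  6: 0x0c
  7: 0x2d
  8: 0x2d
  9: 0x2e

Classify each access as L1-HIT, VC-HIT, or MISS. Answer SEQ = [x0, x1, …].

SEQ = [MISS, L1-HIT, MISS, VC-HIT, L1-HIT, L1-HIT, MISS, VC-HIT, L1-HIT, L1-HIT]

  [0] addr=0x2d blk=11 s=1: MISS | VC []
  [1] addr=0x2d blk=11 s=1: L1-HIT | VC []
  [2] addr=0x16 blk=5 s=1: MISS | VC [11]
  [3] addr=0x2d blk=11 s=1: VC-HIT | VC [5]
  [4] addr=0x2c blk=11 s=1: L1-HIT | VC [5]
  [5] addr=0x2c blk=11 s=1: L1-HIT | VC [5]
  [6] addr=0xc blk=3 s=1: MISS | VC [5, 11]
  [7] addr=0x2d blk=11 s=1: VC-HIT | VC [5, 3]
  [8] addr=0x2d blk=11 s=1: L1-HIT | VC [5, 3]
  [9] addr=0x2e blk=11 s=1: L1-HIT | VC [5, 3]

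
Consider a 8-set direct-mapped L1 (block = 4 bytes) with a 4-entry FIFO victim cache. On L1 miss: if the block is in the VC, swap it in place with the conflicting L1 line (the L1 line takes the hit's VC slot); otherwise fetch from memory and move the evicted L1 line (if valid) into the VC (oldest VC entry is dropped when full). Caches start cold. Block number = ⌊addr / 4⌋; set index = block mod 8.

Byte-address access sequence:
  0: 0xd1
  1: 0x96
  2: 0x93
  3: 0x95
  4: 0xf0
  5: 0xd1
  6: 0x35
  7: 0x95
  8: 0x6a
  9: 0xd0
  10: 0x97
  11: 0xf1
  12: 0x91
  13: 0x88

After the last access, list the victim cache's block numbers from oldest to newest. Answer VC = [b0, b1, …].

  [0] addr=0xd1 blk=52 s=4: MISS | VC []
  [1] addr=0x96 blk=37 s=5: MISS | VC []
  [2] addr=0x93 blk=36 s=4: MISS | VC [52]
  [3] addr=0x95 blk=37 s=5: L1-HIT | VC [52]
  [4] addr=0xf0 blk=60 s=4: MISS | VC [52, 36]
  [5] addr=0xd1 blk=52 s=4: VC-HIT | VC [60, 36]
  [6] addr=0x35 blk=13 s=5: MISS | VC [60, 36, 37]
  [7] addr=0x95 blk=37 s=5: VC-HIT | VC [60, 36, 13]
  [8] addr=0x6a blk=26 s=2: MISS | VC [60, 36, 13]
  [9] addr=0xd0 blk=52 s=4: L1-HIT | VC [60, 36, 13]
  [10] addr=0x97 blk=37 s=5: L1-HIT | VC [60, 36, 13]
  [11] addr=0xf1 blk=60 s=4: VC-HIT | VC [52, 36, 13]
  [12] addr=0x91 blk=36 s=4: VC-HIT | VC [52, 60, 13]
  [13] addr=0x88 blk=34 s=2: MISS | VC [52, 60, 13, 26]

VC = [52, 60, 13, 26]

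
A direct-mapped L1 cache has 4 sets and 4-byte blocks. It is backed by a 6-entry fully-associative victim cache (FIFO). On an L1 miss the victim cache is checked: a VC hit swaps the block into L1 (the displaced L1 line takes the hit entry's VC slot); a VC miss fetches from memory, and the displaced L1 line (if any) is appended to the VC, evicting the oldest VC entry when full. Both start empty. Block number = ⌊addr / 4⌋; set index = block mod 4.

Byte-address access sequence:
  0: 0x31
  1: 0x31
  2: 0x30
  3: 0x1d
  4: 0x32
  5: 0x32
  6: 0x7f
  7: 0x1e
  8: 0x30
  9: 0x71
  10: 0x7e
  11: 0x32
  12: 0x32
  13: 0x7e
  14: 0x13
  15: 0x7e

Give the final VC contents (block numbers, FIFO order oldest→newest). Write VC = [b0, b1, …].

0: 0x31 (blk 12, set 0) → MISS  vc=[]
1: 0x31 (blk 12, set 0) → L1-HIT  vc=[]
2: 0x30 (blk 12, set 0) → L1-HIT  vc=[]
3: 0x1d (blk 7, set 3) → MISS  vc=[]
4: 0x32 (blk 12, set 0) → L1-HIT  vc=[]
5: 0x32 (blk 12, set 0) → L1-HIT  vc=[]
6: 0x7f (blk 31, set 3) → MISS  vc=[7]
7: 0x1e (blk 7, set 3) → VC-HIT  vc=[31]
8: 0x30 (blk 12, set 0) → L1-HIT  vc=[31]
9: 0x71 (blk 28, set 0) → MISS  vc=[31, 12]
10: 0x7e (blk 31, set 3) → VC-HIT  vc=[7, 12]
11: 0x32 (blk 12, set 0) → VC-HIT  vc=[7, 28]
12: 0x32 (blk 12, set 0) → L1-HIT  vc=[7, 28]
13: 0x7e (blk 31, set 3) → L1-HIT  vc=[7, 28]
14: 0x13 (blk 4, set 0) → MISS  vc=[7, 28, 12]
15: 0x7e (blk 31, set 3) → L1-HIT  vc=[7, 28, 12]

VC = [7, 28, 12]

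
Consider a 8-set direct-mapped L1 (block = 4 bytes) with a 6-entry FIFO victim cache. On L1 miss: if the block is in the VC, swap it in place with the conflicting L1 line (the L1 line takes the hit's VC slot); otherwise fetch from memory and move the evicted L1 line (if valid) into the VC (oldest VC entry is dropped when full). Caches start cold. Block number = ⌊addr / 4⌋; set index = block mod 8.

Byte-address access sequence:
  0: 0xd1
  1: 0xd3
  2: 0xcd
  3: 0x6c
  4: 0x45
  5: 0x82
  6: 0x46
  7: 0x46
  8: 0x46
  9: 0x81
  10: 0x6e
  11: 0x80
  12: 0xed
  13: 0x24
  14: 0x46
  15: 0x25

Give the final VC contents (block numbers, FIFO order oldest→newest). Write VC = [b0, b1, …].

VC = [51, 27, 17]

  [0] addr=0xd1 blk=52 s=4: MISS | VC []
  [1] addr=0xd3 blk=52 s=4: L1-HIT | VC []
  [2] addr=0xcd blk=51 s=3: MISS | VC []
  [3] addr=0x6c blk=27 s=3: MISS | VC [51]
  [4] addr=0x45 blk=17 s=1: MISS | VC [51]
  [5] addr=0x82 blk=32 s=0: MISS | VC [51]
  [6] addr=0x46 blk=17 s=1: L1-HIT | VC [51]
  [7] addr=0x46 blk=17 s=1: L1-HIT | VC [51]
  [8] addr=0x46 blk=17 s=1: L1-HIT | VC [51]
  [9] addr=0x81 blk=32 s=0: L1-HIT | VC [51]
  [10] addr=0x6e blk=27 s=3: L1-HIT | VC [51]
  [11] addr=0x80 blk=32 s=0: L1-HIT | VC [51]
  [12] addr=0xed blk=59 s=3: MISS | VC [51, 27]
  [13] addr=0x24 blk=9 s=1: MISS | VC [51, 27, 17]
  [14] addr=0x46 blk=17 s=1: VC-HIT | VC [51, 27, 9]
  [15] addr=0x25 blk=9 s=1: VC-HIT | VC [51, 27, 17]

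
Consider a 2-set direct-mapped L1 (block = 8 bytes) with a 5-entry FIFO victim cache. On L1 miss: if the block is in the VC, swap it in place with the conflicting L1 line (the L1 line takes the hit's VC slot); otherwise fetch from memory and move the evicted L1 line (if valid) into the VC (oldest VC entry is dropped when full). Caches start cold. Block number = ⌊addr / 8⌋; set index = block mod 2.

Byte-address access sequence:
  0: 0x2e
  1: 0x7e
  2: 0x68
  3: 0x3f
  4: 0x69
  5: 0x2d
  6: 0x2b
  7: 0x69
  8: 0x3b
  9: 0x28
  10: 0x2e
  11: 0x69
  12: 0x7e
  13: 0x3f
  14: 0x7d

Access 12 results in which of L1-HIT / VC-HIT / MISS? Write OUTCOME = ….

  [0] addr=0x2e blk=5 s=1: MISS | VC []
  [1] addr=0x7e blk=15 s=1: MISS | VC [5]
  [2] addr=0x68 blk=13 s=1: MISS | VC [5, 15]
  [3] addr=0x3f blk=7 s=1: MISS | VC [5, 15, 13]
  [4] addr=0x69 blk=13 s=1: VC-HIT | VC [5, 15, 7]
  [5] addr=0x2d blk=5 s=1: VC-HIT | VC [13, 15, 7]
  [6] addr=0x2b blk=5 s=1: L1-HIT | VC [13, 15, 7]
  [7] addr=0x69 blk=13 s=1: VC-HIT | VC [5, 15, 7]
  [8] addr=0x3b blk=7 s=1: VC-HIT | VC [5, 15, 13]
  [9] addr=0x28 blk=5 s=1: VC-HIT | VC [7, 15, 13]
  [10] addr=0x2e blk=5 s=1: L1-HIT | VC [7, 15, 13]
  [11] addr=0x69 blk=13 s=1: VC-HIT | VC [7, 15, 5]
  [12] addr=0x7e blk=15 s=1: VC-HIT | VC [7, 13, 5]
  [13] addr=0x3f blk=7 s=1: VC-HIT | VC [15, 13, 5]
  [14] addr=0x7d blk=15 s=1: VC-HIT | VC [7, 13, 5]

OUTCOME = VC-HIT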